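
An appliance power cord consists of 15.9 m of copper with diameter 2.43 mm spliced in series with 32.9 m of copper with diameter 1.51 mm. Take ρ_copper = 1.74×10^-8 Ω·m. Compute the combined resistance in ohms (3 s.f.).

Segment 1: A = π(d/2)² = π(1.2150e-03 m)² = 4.638e-06 m²
R₁ = ρL/A = (1.74×10^-8)(15.9)/(4.638e-06) = 0.05965 Ω
Segment 2: A = π(d/2)² = π(7.5500e-04 m)² = 1.791e-06 m²
R₂ = (1.74×10^-8)(32.9)/(1.791e-06) = 0.3197 Ω
R = R₁ + R₂ = 0.379 Ω

0.379 Ω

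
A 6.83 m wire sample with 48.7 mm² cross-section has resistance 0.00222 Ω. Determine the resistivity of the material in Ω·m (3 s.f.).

1.58×10^-8 Ω·m

A = 48.7 mm² = 4.870e-05 m²
ρ = RA/L = (0.00222)(4.870e-05)/(6.83) = 1.58×10^-8 Ω·m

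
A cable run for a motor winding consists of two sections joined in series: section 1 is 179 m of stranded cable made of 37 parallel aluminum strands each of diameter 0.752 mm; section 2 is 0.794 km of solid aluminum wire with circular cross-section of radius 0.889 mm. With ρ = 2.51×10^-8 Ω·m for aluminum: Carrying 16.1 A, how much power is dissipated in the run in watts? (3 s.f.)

2150 W

Section 1: A_strand = π(3.7600e-04)² = 4.441e-07 m²; R₁ = ρL/(N·A_s) = (2.51×10^-8)(179)/(37×4.441e-07) = 0.2734 Ω
Section 2: A = πr² = π(8.8900e-04 m)² = 2.483e-06 m²
R₂ = (2.51×10^-8)(794)/(2.483e-06) = 8.027 Ω
R = R₁ + R₂ = 8.3 Ω
P = I²R = (16.1)² × 8.3 = 2150 W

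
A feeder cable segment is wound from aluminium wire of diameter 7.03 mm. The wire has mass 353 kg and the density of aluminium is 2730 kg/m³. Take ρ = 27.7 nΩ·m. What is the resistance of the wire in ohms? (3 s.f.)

ρ = 27.7 nΩ·m = 2.77×10^-8 Ω·m
A = π(d/2)² = π(3.5150e-03 m)² = 3.8815e-05 m²
L = m/(density·A) = 353/(2730×3.8815e-05) = 3331 m
R = ρL/A = (2.77×10^-8)(3331)/(3.8815e-05) = 2.38 Ω

2.38 Ω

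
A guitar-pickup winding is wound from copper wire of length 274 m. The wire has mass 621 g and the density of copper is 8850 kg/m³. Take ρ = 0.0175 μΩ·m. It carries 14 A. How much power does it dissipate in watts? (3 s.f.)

ρ = 0.0175 μΩ·m = 1.75×10^-8 Ω·m
A = m/(density·L) = 0.621/(8850×274) = 2.5609e-07 m²
R = ρL/A = (1.75×10^-8)(274)/(2.5609e-07) = 18.72 Ω
P = I²R = (14)² × 18.72 = 3670 W

3670 W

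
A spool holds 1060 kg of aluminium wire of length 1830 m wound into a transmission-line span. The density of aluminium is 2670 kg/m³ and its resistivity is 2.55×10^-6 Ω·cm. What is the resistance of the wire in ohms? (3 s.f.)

0.215 Ω

ρ = 2.55×10^-6 Ω·cm = 2.55×10^-8 Ω·m
A = m/(density·L) = 1060/(2670×1830) = 2.1694e-04 m²
R = ρL/A = (2.55×10^-8)(1830)/(2.1694e-04) = 0.215 Ω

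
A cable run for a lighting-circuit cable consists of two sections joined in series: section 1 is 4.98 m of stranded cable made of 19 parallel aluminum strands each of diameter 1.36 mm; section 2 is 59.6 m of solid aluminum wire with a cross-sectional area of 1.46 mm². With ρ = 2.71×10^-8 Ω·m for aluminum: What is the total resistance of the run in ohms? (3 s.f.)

Section 1: A_strand = π(6.8000e-04)² = 1.453e-06 m²; R₁ = ρL/(N·A_s) = (2.71×10^-8)(4.98)/(19×1.453e-06) = 0.00489 Ω
Section 2: A = 1.46 mm² = 1.460e-06 m²
R₂ = (2.71×10^-8)(59.6)/(1.460e-06) = 1.106 Ω
R = R₁ + R₂ = 1.11 Ω

1.11 Ω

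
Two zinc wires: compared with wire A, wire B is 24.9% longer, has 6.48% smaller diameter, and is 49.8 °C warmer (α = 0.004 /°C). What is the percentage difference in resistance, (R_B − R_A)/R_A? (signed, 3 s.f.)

R ∝ ρL/d² with ρ ∝ (1+αΔT), so R_B/R_A = (1 + 24.9/100) × (1 − 6.48/100)⁻² × (1 + 0.004×49.8)
= 1.249 × 1.143 × 1.199 = 1.713
(R_B − R_A)/R_A = 1.713 − 1 = 71.3%

71.3%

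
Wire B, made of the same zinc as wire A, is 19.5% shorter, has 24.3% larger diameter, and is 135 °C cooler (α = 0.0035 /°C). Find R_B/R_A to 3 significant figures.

0.275

R ∝ ρL/d² with ρ ∝ (1+αΔT), so R_B/R_A = (1 − 19.5/100) × (1 + 24.3/100)⁻² × (1 − 0.0035×135)
= 0.805 × 0.6472 × 0.5275 = 0.275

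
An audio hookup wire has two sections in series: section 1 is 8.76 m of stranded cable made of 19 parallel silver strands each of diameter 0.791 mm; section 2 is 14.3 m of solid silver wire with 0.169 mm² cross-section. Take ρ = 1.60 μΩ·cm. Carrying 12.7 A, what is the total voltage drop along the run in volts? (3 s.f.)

17.4 V

ρ = 1.60 μΩ·cm = 1.60×10^-8 Ω·m
Section 1: A_strand = π(3.9550e-04)² = 4.914e-07 m²; R₁ = ρL/(N·A_s) = (1.60×10^-8)(8.76)/(19×4.914e-07) = 0.01501 Ω
Section 2: A = 0.169 mm² = 1.690e-07 m²
R₂ = (1.60×10^-8)(14.3)/(1.690e-07) = 1.354 Ω
R = R₁ + R₂ = 1.369 Ω
V = IR = 12.7 × 1.369 = 17.4 V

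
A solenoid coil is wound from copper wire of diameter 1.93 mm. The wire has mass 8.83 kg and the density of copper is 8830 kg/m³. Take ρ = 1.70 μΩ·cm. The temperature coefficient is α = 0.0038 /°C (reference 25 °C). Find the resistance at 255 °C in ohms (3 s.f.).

ρ = 1.70 μΩ·cm = 1.70×10^-8 Ω·m
A = π(d/2)² = π(9.6500e-04 m)² = 2.9255e-06 m²
L = m/(density·A) = 8.83/(8830×2.9255e-06) = 341.8 m
R = ρL/A = (1.70×10^-8)(341.8)/(2.9255e-06) = 1.986 Ω
R(255 °C) = 1.986 × (1 + 0.0038×230) = 3.72 Ω

3.72 Ω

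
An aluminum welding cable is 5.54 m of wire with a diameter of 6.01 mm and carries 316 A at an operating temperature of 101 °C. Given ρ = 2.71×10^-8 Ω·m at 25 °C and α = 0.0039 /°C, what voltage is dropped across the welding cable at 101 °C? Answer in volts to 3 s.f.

A = π(d/2)² = π(3.0050e-03 m)² = 2.837e-05 m²
R₍25₎ = ρL/A = (2.71×10^-8)(5.54)/(2.837e-05) = 0.005292 Ω
R₍101₎ = R₍25₎(1 + αΔT) = 0.005292 × (1 + 0.0039×76) = 0.006861 Ω
V = IR = 316 × 0.006861 = 2.17 V

2.17 V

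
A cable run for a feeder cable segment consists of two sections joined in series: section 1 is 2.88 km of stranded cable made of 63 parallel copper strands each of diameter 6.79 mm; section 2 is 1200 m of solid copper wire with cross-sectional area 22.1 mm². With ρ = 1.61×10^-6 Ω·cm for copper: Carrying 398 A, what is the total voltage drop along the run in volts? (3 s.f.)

356 V

ρ = 1.61×10^-6 Ω·cm = 1.61×10^-8 Ω·m
Section 1: A_strand = π(3.3950e-03)² = 3.621e-05 m²; R₁ = ρL/(N·A_s) = (1.61×10^-8)(2880)/(63×3.621e-05) = 0.02033 Ω
Section 2: A = 22.1 mm² = 2.210e-05 m²
R₂ = (1.61×10^-8)(1200)/(2.210e-05) = 0.8742 Ω
R = R₁ + R₂ = 0.8945 Ω
V = IR = 398 × 0.8945 = 356 V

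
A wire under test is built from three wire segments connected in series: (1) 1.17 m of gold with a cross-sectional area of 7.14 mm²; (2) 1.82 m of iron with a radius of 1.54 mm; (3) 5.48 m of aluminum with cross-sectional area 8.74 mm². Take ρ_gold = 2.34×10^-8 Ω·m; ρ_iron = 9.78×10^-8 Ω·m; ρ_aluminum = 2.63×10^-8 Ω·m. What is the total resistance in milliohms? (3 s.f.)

Seg 1: A = 7.14 mm² = 7.140e-06 m²
R_1 = (2.34×10^-8)(1.17)/(7.140e-06) = 0.003834 Ω
Seg 2: A = πr² = π(1.5400e-03 m)² = 7.451e-06 m²
R_2 = (9.78×10^-8)(1.82)/(7.451e-06) = 0.02389 Ω
Seg 3: A = 8.74 mm² = 8.740e-06 m²
R_3 = (2.63×10^-8)(5.48)/(8.740e-06) = 0.01649 Ω
R_total = R_1 + R_2 + R_3 = 44.2 mΩ

44.2 mΩ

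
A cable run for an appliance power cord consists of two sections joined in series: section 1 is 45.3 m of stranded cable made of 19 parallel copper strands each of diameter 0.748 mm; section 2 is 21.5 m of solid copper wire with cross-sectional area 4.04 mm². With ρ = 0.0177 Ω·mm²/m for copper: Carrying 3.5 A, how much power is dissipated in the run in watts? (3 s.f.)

ρ = 0.0177 Ω·mm²/m = 1.77×10^-8 Ω·m
Section 1: A_strand = π(3.7400e-04)² = 4.394e-07 m²; R₁ = ρL/(N·A_s) = (1.77×10^-8)(45.3)/(19×4.394e-07) = 0.09603 Ω
Section 2: A = 4.04 mm² = 4.040e-06 m²
R₂ = (1.77×10^-8)(21.5)/(4.040e-06) = 0.0942 Ω
R = R₁ + R₂ = 0.1902 Ω
P = I²R = (3.5)² × 0.1902 = 2.33 W

2.33 W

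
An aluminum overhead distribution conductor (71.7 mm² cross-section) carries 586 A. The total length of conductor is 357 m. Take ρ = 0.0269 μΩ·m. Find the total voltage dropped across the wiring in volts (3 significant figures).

ρ = 0.0269 μΩ·m = 2.69×10^-8 Ω·m
A = 71.7 mm² = 7.170e-05 m²
R = ρL/A = (2.69×10^-8)(357)/(7.170e-05) = 0.1339 Ω
V = IR = 586 × 0.1339 = 78.5 V

78.5 V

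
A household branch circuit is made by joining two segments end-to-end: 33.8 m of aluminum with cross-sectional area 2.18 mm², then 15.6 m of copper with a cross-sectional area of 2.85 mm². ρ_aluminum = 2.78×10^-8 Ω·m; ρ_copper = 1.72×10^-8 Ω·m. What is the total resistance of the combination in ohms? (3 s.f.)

0.525 Ω

Segment 1: A = 2.18 mm² = 2.180e-06 m²
R₁ = ρL/A = (2.78×10^-8)(33.8)/(2.180e-06) = 0.431 Ω
Segment 2: A = 2.85 mm² = 2.850e-06 m²
R₂ = (1.72×10^-8)(15.6)/(2.850e-06) = 0.09415 Ω
R = R₁ + R₂ = 0.525 Ω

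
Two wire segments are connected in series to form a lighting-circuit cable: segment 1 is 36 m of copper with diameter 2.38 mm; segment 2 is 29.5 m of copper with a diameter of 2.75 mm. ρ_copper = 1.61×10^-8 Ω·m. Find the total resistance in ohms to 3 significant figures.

0.210 Ω

Segment 1: A = π(d/2)² = π(1.1900e-03 m)² = 4.449e-06 m²
R₁ = ρL/A = (1.61×10^-8)(36)/(4.449e-06) = 0.1303 Ω
Segment 2: A = π(d/2)² = π(1.3750e-03 m)² = 5.940e-06 m²
R₂ = (1.61×10^-8)(29.5)/(5.940e-06) = 0.07996 Ω
R = R₁ + R₂ = 0.210 Ω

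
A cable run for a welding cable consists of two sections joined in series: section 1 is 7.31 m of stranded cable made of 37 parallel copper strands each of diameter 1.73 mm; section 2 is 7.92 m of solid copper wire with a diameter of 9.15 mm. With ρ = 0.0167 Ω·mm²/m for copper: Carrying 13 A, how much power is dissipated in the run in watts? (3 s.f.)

0.577 W

ρ = 0.0167 Ω·mm²/m = 1.67×10^-8 Ω·m
Section 1: A_strand = π(8.6500e-04)² = 2.351e-06 m²; R₁ = ρL/(N·A_s) = (1.67×10^-8)(7.31)/(37×2.351e-06) = 0.001404 Ω
Section 2: A = π(d/2)² = π(4.5750e-03 m)² = 6.576e-05 m²
R₂ = (1.67×10^-8)(7.92)/(6.576e-05) = 0.002011 Ω
R = R₁ + R₂ = 0.003415 Ω
P = I²R = (13)² × 0.003415 = 0.577 W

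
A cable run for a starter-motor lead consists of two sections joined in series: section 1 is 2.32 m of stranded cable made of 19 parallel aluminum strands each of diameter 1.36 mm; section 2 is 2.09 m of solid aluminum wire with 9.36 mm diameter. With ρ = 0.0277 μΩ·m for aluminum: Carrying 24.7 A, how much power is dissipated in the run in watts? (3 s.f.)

ρ = 0.0277 μΩ·m = 2.77×10^-8 Ω·m
Section 1: A_strand = π(6.8000e-04)² = 1.453e-06 m²; R₁ = ρL/(N·A_s) = (2.77×10^-8)(2.32)/(19×1.453e-06) = 0.002328 Ω
Section 2: A = π(d/2)² = π(4.6800e-03 m)² = 6.881e-05 m²
R₂ = (2.77×10^-8)(2.09)/(6.881e-05) = 8.414×10^-4 Ω
R = R₁ + R₂ = 0.00317 Ω
P = I²R = (24.7)² × 0.00317 = 1.93 W

1.93 W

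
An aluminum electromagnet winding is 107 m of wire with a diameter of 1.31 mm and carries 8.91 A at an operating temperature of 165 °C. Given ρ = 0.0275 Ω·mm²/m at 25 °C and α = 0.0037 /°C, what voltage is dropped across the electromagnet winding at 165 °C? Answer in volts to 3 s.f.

29.5 V

ρ = 0.0275 Ω·mm²/m = 2.75×10^-8 Ω·m
A = π(d/2)² = π(6.5500e-04 m)² = 1.348e-06 m²
R₍25₎ = ρL/A = (2.75×10^-8)(107)/(1.348e-06) = 2.183 Ω
R₍165₎ = R₍25₎(1 + αΔT) = 2.183 × (1 + 0.0037×140) = 3.314 Ω
V = IR = 8.91 × 3.314 = 29.5 V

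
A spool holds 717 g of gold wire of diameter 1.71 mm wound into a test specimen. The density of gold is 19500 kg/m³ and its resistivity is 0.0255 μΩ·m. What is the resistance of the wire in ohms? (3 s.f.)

0.178 Ω

ρ = 0.0255 μΩ·m = 2.55×10^-8 Ω·m
A = π(d/2)² = π(8.5500e-04 m)² = 2.2966e-06 m²
L = m/(density·A) = 0.717/(19500×2.2966e-06) = 16.01 m
R = ρL/A = (2.55×10^-8)(16.01)/(2.2966e-06) = 0.178 Ω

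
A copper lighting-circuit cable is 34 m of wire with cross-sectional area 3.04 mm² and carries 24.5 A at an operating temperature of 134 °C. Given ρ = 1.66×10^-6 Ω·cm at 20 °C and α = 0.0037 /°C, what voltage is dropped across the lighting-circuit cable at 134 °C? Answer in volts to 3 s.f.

ρ = 1.66×10^-6 Ω·cm = 1.66×10^-8 Ω·m
A = 3.04 mm² = 3.040e-06 m²
R₍20₎ = ρL/A = (1.66×10^-8)(34)/(3.040e-06) = 0.1857 Ω
R₍134₎ = R₍20₎(1 + αΔT) = 0.1857 × (1 + 0.0037×114) = 0.264 Ω
V = IR = 24.5 × 0.264 = 6.47 V

6.47 V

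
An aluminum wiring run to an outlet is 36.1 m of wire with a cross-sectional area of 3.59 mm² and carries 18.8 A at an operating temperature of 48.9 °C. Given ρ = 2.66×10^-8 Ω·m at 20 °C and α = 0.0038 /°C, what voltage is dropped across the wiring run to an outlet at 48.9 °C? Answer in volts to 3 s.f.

A = 3.59 mm² = 3.590e-06 m²
R₍20₎ = ρL/A = (2.66×10^-8)(36.1)/(3.590e-06) = 0.2675 Ω
R₍48.9₎ = R₍20₎(1 + αΔT) = 0.2675 × (1 + 0.0038×28.9) = 0.2969 Ω
V = IR = 18.8 × 0.2969 = 5.58 V

5.58 V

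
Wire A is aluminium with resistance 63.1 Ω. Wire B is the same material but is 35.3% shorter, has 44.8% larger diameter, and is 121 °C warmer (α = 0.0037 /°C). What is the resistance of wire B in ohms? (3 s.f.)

28.2 Ω

R ∝ ρL/d² with ρ ∝ (1+αΔT), so R_B/R_A = (1 − 35.3/100) × (1 + 44.8/100)⁻² × (1 + 0.0037×121)
= 0.647 × 0.4769 × 1.448 = 0.4467
R_B = 0.4467 × 63.1 = 28.2 Ω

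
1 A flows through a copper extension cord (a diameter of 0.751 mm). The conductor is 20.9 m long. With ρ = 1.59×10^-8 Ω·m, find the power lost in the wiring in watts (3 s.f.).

0.750 W

A = π(d/2)² = π(3.7550e-04 m)² = 4.430e-07 m²
R = ρL/A = (1.59×10^-8)(20.9)/(4.430e-07) = 0.7502 Ω
P = I²R = (1)² × 0.7502 = 0.750 W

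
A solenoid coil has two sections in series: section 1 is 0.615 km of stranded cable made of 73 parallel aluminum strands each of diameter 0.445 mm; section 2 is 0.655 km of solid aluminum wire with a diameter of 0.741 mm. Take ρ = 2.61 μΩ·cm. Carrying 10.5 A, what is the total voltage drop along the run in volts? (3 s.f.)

431 V

ρ = 2.61 μΩ·cm = 2.61×10^-8 Ω·m
Section 1: A_strand = π(2.2250e-04)² = 1.555e-07 m²; R₁ = ρL/(N·A_s) = (2.61×10^-8)(615)/(73×1.555e-07) = 1.414 Ω
Section 2: A = π(d/2)² = π(3.7050e-04 m)² = 4.312e-07 m²
R₂ = (2.61×10^-8)(655)/(4.312e-07) = 39.64 Ω
R = R₁ + R₂ = 41.06 Ω
V = IR = 10.5 × 41.06 = 431 V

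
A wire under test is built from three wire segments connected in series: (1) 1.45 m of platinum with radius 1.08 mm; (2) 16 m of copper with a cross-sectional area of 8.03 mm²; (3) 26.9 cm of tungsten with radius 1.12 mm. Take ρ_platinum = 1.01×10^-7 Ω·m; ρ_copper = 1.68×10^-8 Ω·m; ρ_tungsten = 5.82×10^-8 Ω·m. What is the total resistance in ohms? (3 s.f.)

Seg 1: A = πr² = π(1.0800e-03 m)² = 3.664e-06 m²
R_1 = (1.01×10^-7)(1.45)/(3.664e-06) = 0.03997 Ω
Seg 2: A = 8.03 mm² = 8.030e-06 m²
R_2 = (1.68×10^-8)(16)/(8.030e-06) = 0.03347 Ω
Seg 3: A = πr² = π(1.1200e-03 m)² = 3.941e-06 m²
R_3 = (5.82×10^-8)(0.269)/(3.941e-06) = 0.003973 Ω
R_total = R_1 + R_2 + R_3 = 0.0774 Ω

0.0774 Ω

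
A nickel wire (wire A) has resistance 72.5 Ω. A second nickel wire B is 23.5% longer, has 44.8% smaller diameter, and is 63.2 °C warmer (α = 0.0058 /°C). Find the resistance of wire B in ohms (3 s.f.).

402 Ω

R ∝ ρL/d² with ρ ∝ (1+αΔT), so R_B/R_A = (1 + 23.5/100) × (1 − 44.8/100)⁻² × (1 + 0.0058×63.2)
= 1.235 × 3.282 × 1.367 = 5.539
R_B = 5.539 × 72.5 = 402 Ω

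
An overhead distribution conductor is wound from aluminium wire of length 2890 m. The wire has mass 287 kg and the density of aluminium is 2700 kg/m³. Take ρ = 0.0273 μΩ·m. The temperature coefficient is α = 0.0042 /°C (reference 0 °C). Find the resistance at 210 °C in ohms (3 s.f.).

4.04 Ω

ρ = 0.0273 μΩ·m = 2.73×10^-8 Ω·m
A = m/(density·L) = 287/(2700×2890) = 3.6781e-05 m²
R = ρL/A = (2.73×10^-8)(2890)/(3.6781e-05) = 2.145 Ω
R(210 °C) = 2.145 × (1 + 0.0042×210) = 4.04 Ω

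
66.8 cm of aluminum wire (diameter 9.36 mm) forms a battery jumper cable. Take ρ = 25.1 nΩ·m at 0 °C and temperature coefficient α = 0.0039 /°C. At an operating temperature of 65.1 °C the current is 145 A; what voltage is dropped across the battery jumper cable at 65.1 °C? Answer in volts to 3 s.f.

0.0443 V

ρ = 25.1 nΩ·m = 2.51×10^-8 Ω·m
A = π(d/2)² = π(4.6800e-03 m)² = 6.881e-05 m²
R₍0₎ = ρL/A = (2.51×10^-8)(0.668)/(6.881e-05) = 2.437×10^-4 Ω
R₍65.1₎ = R₍0₎(1 + αΔT) = 2.437×10^-4 × (1 + 0.0039×65.1) = 3.055×10^-4 Ω
V = IR = 145 × 3.055×10^-4 = 0.0443 V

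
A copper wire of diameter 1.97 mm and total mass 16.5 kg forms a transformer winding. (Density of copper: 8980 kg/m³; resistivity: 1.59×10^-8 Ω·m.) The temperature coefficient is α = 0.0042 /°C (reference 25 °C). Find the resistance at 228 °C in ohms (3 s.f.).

A = π(d/2)² = π(9.8500e-04 m)² = 3.0481e-06 m²
L = m/(density·A) = 16.5/(8980×3.0481e-06) = 602.8 m
R = ρL/A = (1.59×10^-8)(602.8)/(3.0481e-06) = 3.145 Ω
R(228 °C) = 3.145 × (1 + 0.0042×203) = 5.83 Ω

5.83 Ω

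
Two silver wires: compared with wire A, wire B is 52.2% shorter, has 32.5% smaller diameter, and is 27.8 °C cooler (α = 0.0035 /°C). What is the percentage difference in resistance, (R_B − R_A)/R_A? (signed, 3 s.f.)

R ∝ ρL/d² with ρ ∝ (1+αΔT), so R_B/R_A = (1 − 52.2/100) × (1 − 32.5/100)⁻² × (1 − 0.0035×27.8)
= 0.478 × 2.195 × 0.9027 = 0.947
(R_B − R_A)/R_A = 0.947 − 1 = -5.30%

-5.30%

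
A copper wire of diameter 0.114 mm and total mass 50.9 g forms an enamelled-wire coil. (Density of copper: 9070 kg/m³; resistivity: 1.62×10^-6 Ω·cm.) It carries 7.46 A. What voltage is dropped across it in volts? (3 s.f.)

6510 V

ρ = 1.62×10^-6 Ω·cm = 1.62×10^-8 Ω·m
A = π(d/2)² = π(5.7000e-05 m)² = 1.0207e-08 m²
L = m/(density·A) = 0.0509/(9070×1.0207e-08) = 549.8 m
R = ρL/A = (1.62×10^-8)(549.8)/(1.0207e-08) = 872.6 Ω
V = IR = 7.46 × 872.6 = 6510 V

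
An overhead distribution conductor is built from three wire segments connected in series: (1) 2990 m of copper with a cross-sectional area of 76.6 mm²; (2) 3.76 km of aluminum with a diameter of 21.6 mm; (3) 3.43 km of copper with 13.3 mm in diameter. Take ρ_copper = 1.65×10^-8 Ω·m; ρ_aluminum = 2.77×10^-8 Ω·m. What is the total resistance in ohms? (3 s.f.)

1.34 Ω

Seg 1: A = 76.6 mm² = 7.660e-05 m²
R_1 = (1.65×10^-8)(2990)/(7.660e-05) = 0.6441 Ω
Seg 2: A = π(d/2)² = π(1.0800e-02 m)² = 3.664e-04 m²
R_2 = (2.77×10^-8)(3760)/(3.664e-04) = 0.2842 Ω
Seg 3: A = π(d/2)² = π(6.6500e-03 m)² = 1.389e-04 m²
R_3 = (1.65×10^-8)(3430)/(1.389e-04) = 0.4074 Ω
R_total = R_1 + R_2 + R_3 = 1.34 Ω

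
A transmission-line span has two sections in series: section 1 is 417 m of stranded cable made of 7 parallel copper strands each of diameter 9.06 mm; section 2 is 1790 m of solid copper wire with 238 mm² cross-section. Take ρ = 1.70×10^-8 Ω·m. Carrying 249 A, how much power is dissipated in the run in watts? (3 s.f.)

Section 1: A_strand = π(4.5300e-03)² = 6.447e-05 m²; R₁ = ρL/(N·A_s) = (1.70×10^-8)(417)/(7×6.447e-05) = 0.01571 Ω
Section 2: A = 238 mm² = 2.380e-04 m²
R₂ = (1.70×10^-8)(1790)/(2.380e-04) = 0.1279 Ω
R = R₁ + R₂ = 0.1436 Ω
P = I²R = (249)² × 0.1436 = 8900 W

8900 W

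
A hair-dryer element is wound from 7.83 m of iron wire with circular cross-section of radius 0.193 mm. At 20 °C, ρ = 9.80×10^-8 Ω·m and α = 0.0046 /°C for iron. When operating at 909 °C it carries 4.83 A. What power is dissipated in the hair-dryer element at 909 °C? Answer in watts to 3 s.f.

779 W

A = πr² = π(1.9300e-04 m)² = 1.170e-07 m²
R₍20₎ = ρL/A = (9.80×10^-8)(7.83)/(1.170e-07) = 6.557 Ω
R₍909₎ = R₍20₎(1 + αΔT) = 6.557 × (1 + 0.0046×889) = 33.37 Ω
P = I²R = (4.83)² × 33.37 = 779 W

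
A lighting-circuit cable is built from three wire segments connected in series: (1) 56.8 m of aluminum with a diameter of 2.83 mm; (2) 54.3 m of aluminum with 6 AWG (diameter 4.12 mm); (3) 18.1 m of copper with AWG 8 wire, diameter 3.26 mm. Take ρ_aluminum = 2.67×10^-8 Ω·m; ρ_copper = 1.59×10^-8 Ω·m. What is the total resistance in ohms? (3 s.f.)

0.384 Ω

Seg 1: A = π(d/2)² = π(1.4150e-03 m)² = 6.290e-06 m²
R_1 = (2.67×10^-8)(56.8)/(6.290e-06) = 0.2411 Ω
Seg 2: A = π(4.12/2 mm)² = π(2.0600e-03 m)² = 1.333e-05 m²
R_2 = (2.67×10^-8)(54.3)/(1.333e-05) = 0.1087 Ω
Seg 3: A = π(3.26/2 mm)² = π(1.6300e-03 m)² = 8.347e-06 m²
R_3 = (1.59×10^-8)(18.1)/(8.347e-06) = 0.03448 Ω
R_total = R_1 + R_2 + R_3 = 0.384 Ω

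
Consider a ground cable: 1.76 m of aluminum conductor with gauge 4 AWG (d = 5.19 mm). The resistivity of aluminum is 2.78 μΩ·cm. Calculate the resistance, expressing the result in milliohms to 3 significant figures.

ρ = 2.78 μΩ·cm = 2.78×10^-8 Ω·m
A = π(5.19/2 mm)² = π(2.5950e-03 m)² = 2.116e-05 m²
R = ρL/A = (2.78×10^-8)(1.76 m)/(2.116e-05 m²) = 2.31 mΩ

2.31 mΩ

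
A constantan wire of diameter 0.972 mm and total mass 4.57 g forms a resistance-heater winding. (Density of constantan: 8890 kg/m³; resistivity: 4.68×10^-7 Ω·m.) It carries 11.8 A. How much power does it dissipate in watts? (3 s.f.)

60.8 W

A = π(d/2)² = π(4.8600e-04 m)² = 7.4203e-07 m²
L = m/(density·A) = 0.00457/(8890×7.4203e-07) = 0.6928 m
R = ρL/A = (4.68×10^-7)(0.6928)/(7.4203e-07) = 0.4369 Ω
P = I²R = (11.8)² × 0.4369 = 60.8 W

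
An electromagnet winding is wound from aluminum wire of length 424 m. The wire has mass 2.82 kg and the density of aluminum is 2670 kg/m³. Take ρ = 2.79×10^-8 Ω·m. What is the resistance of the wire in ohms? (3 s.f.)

4.75 Ω

A = m/(density·L) = 2.82/(2670×424) = 2.4910e-06 m²
R = ρL/A = (2.79×10^-8)(424)/(2.4910e-06) = 4.75 Ω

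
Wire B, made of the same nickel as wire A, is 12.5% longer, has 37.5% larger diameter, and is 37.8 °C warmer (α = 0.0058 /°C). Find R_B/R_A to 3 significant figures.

0.725

R ∝ ρL/d² with ρ ∝ (1+αΔT), so R_B/R_A = (1 + 12.5/100) × (1 + 37.5/100)⁻² × (1 + 0.0058×37.8)
= 1.125 × 0.5289 × 1.219 = 0.725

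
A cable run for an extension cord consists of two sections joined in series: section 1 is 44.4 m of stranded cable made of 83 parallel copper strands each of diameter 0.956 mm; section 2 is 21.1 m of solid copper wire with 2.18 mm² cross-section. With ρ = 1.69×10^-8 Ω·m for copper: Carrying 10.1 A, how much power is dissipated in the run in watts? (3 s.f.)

Section 1: A_strand = π(4.7800e-04)² = 7.178e-07 m²; R₁ = ρL/(N·A_s) = (1.69×10^-8)(44.4)/(83×7.178e-07) = 0.01259 Ω
Section 2: A = 2.18 mm² = 2.180e-06 m²
R₂ = (1.69×10^-8)(21.1)/(2.180e-06) = 0.1636 Ω
R = R₁ + R₂ = 0.1762 Ω
P = I²R = (10.1)² × 0.1762 = 18.0 W

18.0 W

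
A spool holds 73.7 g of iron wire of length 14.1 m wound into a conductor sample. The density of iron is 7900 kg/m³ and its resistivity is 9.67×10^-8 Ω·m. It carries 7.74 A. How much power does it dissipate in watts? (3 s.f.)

123 W

A = m/(density·L) = 0.0737/(7900×14.1) = 6.6164e-07 m²
R = ρL/A = (9.67×10^-8)(14.1)/(6.6164e-07) = 2.061 Ω
P = I²R = (7.74)² × 2.061 = 123 W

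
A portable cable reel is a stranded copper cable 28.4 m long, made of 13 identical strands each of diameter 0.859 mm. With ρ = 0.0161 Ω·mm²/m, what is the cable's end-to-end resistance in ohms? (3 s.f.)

0.0607 Ω

ρ = 0.0161 Ω·mm²/m = 1.61×10^-8 Ω·m
A_strand = π(4.2950e-04 m)² = 5.795e-07 m²
R_strand = ρL/A = (1.61×10^-8)(28.4)/(5.795e-07) = 0.789 Ω
R_total = R_strand/N = 0.789/13 = 0.0607 Ω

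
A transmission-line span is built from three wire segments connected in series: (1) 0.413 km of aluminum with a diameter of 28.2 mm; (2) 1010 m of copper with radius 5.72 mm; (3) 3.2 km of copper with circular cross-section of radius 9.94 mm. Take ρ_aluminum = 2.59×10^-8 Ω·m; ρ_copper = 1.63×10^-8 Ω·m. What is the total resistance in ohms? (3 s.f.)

Seg 1: A = π(d/2)² = π(1.4100e-02 m)² = 6.246e-04 m²
R_1 = (2.59×10^-8)(413)/(6.246e-04) = 0.01713 Ω
Seg 2: A = πr² = π(5.7200e-03 m)² = 1.028e-04 m²
R_2 = (1.63×10^-8)(1010)/(1.028e-04) = 0.1602 Ω
Seg 3: A = πr² = π(9.9400e-03 m)² = 3.104e-04 m²
R_3 = (1.63×10^-8)(3200)/(3.104e-04) = 0.168 Ω
R_total = R_1 + R_2 + R_3 = 0.345 Ω

0.345 Ω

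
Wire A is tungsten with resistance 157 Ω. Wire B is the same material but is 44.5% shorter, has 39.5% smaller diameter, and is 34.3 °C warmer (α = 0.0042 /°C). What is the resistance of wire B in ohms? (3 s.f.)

272 Ω

R ∝ ρL/d² with ρ ∝ (1+αΔT), so R_B/R_A = (1 − 44.5/100) × (1 − 39.5/100)⁻² × (1 + 0.0042×34.3)
= 0.555 × 2.732 × 1.144 = 1.735
R_B = 1.735 × 157 = 272 Ω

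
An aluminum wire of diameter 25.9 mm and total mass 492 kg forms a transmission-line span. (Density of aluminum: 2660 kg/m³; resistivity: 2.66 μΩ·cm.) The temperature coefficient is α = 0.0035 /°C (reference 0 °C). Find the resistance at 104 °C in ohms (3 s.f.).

0.0242 Ω

ρ = 2.66 μΩ·cm = 2.66×10^-8 Ω·m
A = π(d/2)² = π(1.2950e-02 m)² = 5.2685e-04 m²
L = m/(density·A) = 492/(2660×5.2685e-04) = 351.1 m
R = ρL/A = (2.66×10^-8)(351.1)/(5.2685e-04) = 0.01773 Ω
R(104 °C) = 0.01773 × (1 + 0.0035×104) = 0.0242 Ω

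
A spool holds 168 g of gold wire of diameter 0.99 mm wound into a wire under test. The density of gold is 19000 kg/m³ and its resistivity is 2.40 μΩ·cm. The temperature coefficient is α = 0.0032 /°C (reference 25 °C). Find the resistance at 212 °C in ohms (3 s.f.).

ρ = 2.40 μΩ·cm = 2.40×10^-8 Ω·m
A = π(d/2)² = π(4.9500e-04 m)² = 7.6977e-07 m²
L = m/(density·A) = 0.168/(19000×7.6977e-07) = 11.49 m
R = ρL/A = (2.40×10^-8)(11.49)/(7.6977e-07) = 0.3581 Ω
R(212 °C) = 0.3581 × (1 + 0.0032×187) = 0.572 Ω

0.572 Ω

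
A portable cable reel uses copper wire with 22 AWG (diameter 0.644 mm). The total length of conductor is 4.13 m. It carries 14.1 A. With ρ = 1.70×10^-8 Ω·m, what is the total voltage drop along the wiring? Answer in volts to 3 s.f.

A = π(0.644/2 mm)² = π(3.2200e-04 m)² = 3.257e-07 m²
R = ρL/A = (1.70×10^-8)(4.13)/(3.257e-07) = 0.2155 Ω
V = IR = 14.1 × 0.2155 = 3.04 V

3.04 V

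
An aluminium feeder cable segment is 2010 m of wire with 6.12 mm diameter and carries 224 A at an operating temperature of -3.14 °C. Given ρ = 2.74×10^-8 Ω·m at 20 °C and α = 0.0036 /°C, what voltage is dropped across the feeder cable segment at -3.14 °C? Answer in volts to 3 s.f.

384 V

A = π(d/2)² = π(3.0600e-03 m)² = 2.942e-05 m²
R₍20₎ = ρL/A = (2.74×10^-8)(2010)/(2.942e-05) = 1.872 Ω
R₍-3.14₎ = R₍20₎(1 + αΔT) = 1.872 × (1 + 0.0036×-23.1) = 1.716 Ω
V = IR = 224 × 1.716 = 384 V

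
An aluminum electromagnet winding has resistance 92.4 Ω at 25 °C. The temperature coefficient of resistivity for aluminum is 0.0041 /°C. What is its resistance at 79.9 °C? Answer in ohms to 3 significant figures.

113 Ω

ΔT = 79.9 − 25 = 54.9 °C
R = R₀(1 + αΔT) = 92.4 × (1 + 0.0041×54.9) = 92.4 × 1.225 = 113 Ω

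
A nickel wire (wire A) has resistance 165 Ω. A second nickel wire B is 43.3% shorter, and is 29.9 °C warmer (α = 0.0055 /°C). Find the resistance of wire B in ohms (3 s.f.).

R ∝ ρL/d² with ρ ∝ (1+αΔT), so R_B/R_A = (1 − 43.3/100) × (1 + 0.0055×29.9)
= 0.567 × 1.164 = 0.6602
R_B = 0.6602 × 165 = 109 Ω

109 Ω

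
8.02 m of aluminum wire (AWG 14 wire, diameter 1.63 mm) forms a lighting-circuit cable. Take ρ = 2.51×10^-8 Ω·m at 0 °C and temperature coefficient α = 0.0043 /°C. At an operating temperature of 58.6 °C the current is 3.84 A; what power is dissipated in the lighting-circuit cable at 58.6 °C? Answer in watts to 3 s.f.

A = π(1.63/2 mm)² = π(8.1500e-04 m)² = 2.087e-06 m²
R₍0₎ = ρL/A = (2.51×10^-8)(8.02)/(2.087e-06) = 0.09647 Ω
R₍58.6₎ = R₍0₎(1 + αΔT) = 0.09647 × (1 + 0.0043×58.6) = 0.1208 Ω
P = I²R = (3.84)² × 0.1208 = 1.78 W

1.78 W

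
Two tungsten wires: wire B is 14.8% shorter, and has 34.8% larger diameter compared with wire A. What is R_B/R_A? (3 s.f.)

R ∝ L/d², so R_B/R_A = (1 − 14.8/100) × (1 + 34.8/100)⁻²
= 0.852 × 0.5503 = 0.469

0.469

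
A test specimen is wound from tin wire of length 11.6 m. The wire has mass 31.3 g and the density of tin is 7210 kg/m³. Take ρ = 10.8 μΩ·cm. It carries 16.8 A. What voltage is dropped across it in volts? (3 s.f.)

ρ = 10.8 μΩ·cm = 1.08×10^-7 Ω·m
A = m/(density·L) = 0.0313/(7210×11.6) = 3.7424e-07 m²
R = ρL/A = (1.08×10^-7)(11.6)/(3.7424e-07) = 3.348 Ω
V = IR = 16.8 × 3.348 = 56.2 V

56.2 V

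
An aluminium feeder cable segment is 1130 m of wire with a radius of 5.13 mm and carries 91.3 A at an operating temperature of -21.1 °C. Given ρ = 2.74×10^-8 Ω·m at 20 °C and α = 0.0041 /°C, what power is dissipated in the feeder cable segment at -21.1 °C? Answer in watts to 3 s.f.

2600 W

A = πr² = π(5.1300e-03 m)² = 8.268e-05 m²
R₍20₎ = ρL/A = (2.74×10^-8)(1130)/(8.268e-05) = 0.3745 Ω
R₍-21.1₎ = R₍20₎(1 + αΔT) = 0.3745 × (1 + 0.0041×-41.1) = 0.3114 Ω
P = I²R = (91.3)² × 0.3114 = 2600 W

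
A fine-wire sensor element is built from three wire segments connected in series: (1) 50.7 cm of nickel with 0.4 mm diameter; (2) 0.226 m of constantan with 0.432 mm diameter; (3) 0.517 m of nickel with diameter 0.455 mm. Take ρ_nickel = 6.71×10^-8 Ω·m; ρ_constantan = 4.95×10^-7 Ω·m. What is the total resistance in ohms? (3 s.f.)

Seg 1: A = π(d/2)² = π(2.0000e-04 m)² = 1.257e-07 m²
R_1 = (6.71×10^-8)(0.507)/(1.257e-07) = 0.2707 Ω
Seg 2: A = π(d/2)² = π(2.1600e-04 m)² = 1.466e-07 m²
R_2 = (4.95×10^-7)(0.226)/(1.466e-07) = 0.7632 Ω
Seg 3: A = π(d/2)² = π(2.2750e-04 m)² = 1.626e-07 m²
R_3 = (6.71×10^-8)(0.517)/(1.626e-07) = 0.2134 Ω
R_total = R_1 + R_2 + R_3 = 1.25 Ω

1.25 Ω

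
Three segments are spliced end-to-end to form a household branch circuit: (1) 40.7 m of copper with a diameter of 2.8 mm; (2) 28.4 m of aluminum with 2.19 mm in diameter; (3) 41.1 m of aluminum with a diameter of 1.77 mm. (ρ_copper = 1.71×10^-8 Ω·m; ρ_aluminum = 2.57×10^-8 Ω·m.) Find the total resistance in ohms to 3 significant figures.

0.736 Ω

Seg 1: A = π(d/2)² = π(1.4000e-03 m)² = 6.158e-06 m²
R_1 = (1.71×10^-8)(40.7)/(6.158e-06) = 0.113 Ω
Seg 2: A = π(d/2)² = π(1.0950e-03 m)² = 3.767e-06 m²
R_2 = (2.57×10^-8)(28.4)/(3.767e-06) = 0.1938 Ω
Seg 3: A = π(d/2)² = π(8.8500e-04 m)² = 2.461e-06 m²
R_3 = (2.57×10^-8)(41.1)/(2.461e-06) = 0.4293 Ω
R_total = R_1 + R_2 + R_3 = 0.736 Ω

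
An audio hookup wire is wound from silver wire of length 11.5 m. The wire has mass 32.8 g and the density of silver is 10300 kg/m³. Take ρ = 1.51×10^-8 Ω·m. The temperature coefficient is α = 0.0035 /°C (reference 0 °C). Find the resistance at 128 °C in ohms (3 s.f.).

0.908 Ω

A = m/(density·L) = 0.0328/(10300×11.5) = 2.7691e-07 m²
R = ρL/A = (1.51×10^-8)(11.5)/(2.7691e-07) = 0.6271 Ω
R(128 °C) = 0.6271 × (1 + 0.0035×128) = 0.908 Ω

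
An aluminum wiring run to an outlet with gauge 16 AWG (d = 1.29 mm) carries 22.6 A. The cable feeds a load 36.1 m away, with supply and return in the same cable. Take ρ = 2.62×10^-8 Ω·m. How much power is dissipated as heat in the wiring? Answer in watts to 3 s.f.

739 W

A = π(1.29/2 mm)² = π(6.4500e-04 m)² = 1.307e-06 m²
Total conductor length (both ways) L = 2 × 36.1 = 72.2 m
R = ρL/A = (2.62×10^-8)(72.2)/(1.307e-06) = 1.447 Ω
P = I²R = (22.6)² × 1.447 = 739 W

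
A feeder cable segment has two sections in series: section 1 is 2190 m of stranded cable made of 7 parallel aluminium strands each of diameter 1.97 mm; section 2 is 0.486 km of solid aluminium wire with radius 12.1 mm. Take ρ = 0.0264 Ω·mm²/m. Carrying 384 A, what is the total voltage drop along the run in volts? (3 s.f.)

1050 V

ρ = 0.0264 Ω·mm²/m = 2.64×10^-8 Ω·m
Section 1: A_strand = π(9.8500e-04)² = 3.048e-06 m²; R₁ = ρL/(N·A_s) = (2.64×10^-8)(2190)/(7×3.048e-06) = 2.71 Ω
Section 2: A = πr² = π(1.2100e-02 m)² = 4.600e-04 m²
R₂ = (2.64×10^-8)(486)/(4.600e-04) = 0.02789 Ω
R = R₁ + R₂ = 2.738 Ω
V = IR = 384 × 2.738 = 1050 V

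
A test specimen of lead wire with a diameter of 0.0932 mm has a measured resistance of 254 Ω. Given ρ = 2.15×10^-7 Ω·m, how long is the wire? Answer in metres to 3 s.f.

8.06 m

A = π(d/2)² = π(4.6600e-05 m)² = 6.822e-09 m²
L = RA/ρ = (254)(6.822e-09)/(2.15×10^-7) = 8.06 m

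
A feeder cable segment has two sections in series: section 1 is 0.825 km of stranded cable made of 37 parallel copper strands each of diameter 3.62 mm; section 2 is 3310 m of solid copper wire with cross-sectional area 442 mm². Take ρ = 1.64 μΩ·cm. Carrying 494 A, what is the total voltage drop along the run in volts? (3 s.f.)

ρ = 1.64 μΩ·cm = 1.64×10^-8 Ω·m
Section 1: A_strand = π(1.8100e-03)² = 1.029e-05 m²; R₁ = ρL/(N·A_s) = (1.64×10^-8)(825)/(37×1.029e-05) = 0.03553 Ω
Section 2: A = 442 mm² = 4.420e-04 m²
R₂ = (1.64×10^-8)(3310)/(4.420e-04) = 0.1228 Ω
R = R₁ + R₂ = 0.1583 Ω
V = IR = 494 × 0.1583 = 78.2 V

78.2 V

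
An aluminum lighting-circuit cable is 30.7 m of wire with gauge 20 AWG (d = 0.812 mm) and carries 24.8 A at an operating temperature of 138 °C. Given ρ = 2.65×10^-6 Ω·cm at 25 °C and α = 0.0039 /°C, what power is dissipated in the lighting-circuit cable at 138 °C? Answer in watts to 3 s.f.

1390 W

ρ = 2.65×10^-6 Ω·cm = 2.65×10^-8 Ω·m
A = π(0.812/2 mm)² = π(4.0600e-04 m)² = 5.178e-07 m²
R₍25₎ = ρL/A = (2.65×10^-8)(30.7)/(5.178e-07) = 1.571 Ω
R₍138₎ = R₍25₎(1 + αΔT) = 1.571 × (1 + 0.0039×113) = 2.263 Ω
P = I²R = (24.8)² × 2.263 = 1390 W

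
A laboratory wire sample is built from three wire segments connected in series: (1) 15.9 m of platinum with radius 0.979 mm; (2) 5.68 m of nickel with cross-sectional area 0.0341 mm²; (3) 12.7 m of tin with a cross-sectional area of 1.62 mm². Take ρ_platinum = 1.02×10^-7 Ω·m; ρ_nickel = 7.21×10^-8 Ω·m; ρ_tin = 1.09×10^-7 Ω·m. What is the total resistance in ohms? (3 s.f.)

Seg 1: A = πr² = π(9.7900e-04 m)² = 3.011e-06 m²
R_1 = (1.02×10^-7)(15.9)/(3.011e-06) = 0.5386 Ω
Seg 2: A = 0.0341 mm² = 3.410e-08 m²
R_2 = (7.21×10^-8)(5.68)/(3.410e-08) = 12.01 Ω
Seg 3: A = 1.62 mm² = 1.620e-06 m²
R_3 = (1.09×10^-7)(12.7)/(1.620e-06) = 0.8545 Ω
R_total = R_1 + R_2 + R_3 = 13.4 Ω

13.4 Ω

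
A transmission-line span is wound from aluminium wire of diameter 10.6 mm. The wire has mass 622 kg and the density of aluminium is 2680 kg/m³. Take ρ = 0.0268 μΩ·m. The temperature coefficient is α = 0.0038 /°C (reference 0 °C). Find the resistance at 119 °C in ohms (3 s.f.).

1.16 Ω

ρ = 0.0268 μΩ·m = 2.68×10^-8 Ω·m
A = π(d/2)² = π(5.3000e-03 m)² = 8.8247e-05 m²
L = m/(density·A) = 622/(2680×8.8247e-05) = 2630 m
R = ρL/A = (2.68×10^-8)(2630)/(8.8247e-05) = 0.7987 Ω
R(119 °C) = 0.7987 × (1 + 0.0038×119) = 1.16 Ω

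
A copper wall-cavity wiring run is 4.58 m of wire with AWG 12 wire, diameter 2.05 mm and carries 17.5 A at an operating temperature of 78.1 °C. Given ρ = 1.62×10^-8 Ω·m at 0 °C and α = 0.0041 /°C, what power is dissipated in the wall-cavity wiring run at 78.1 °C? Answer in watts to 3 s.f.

9.09 W

A = π(2.05/2 mm)² = π(1.0250e-03 m)² = 3.301e-06 m²
R₍0₎ = ρL/A = (1.62×10^-8)(4.58)/(3.301e-06) = 0.02248 Ω
R₍78.1₎ = R₍0₎(1 + αΔT) = 0.02248 × (1 + 0.0041×78.1) = 0.02968 Ω
P = I²R = (17.5)² × 0.02968 = 9.09 W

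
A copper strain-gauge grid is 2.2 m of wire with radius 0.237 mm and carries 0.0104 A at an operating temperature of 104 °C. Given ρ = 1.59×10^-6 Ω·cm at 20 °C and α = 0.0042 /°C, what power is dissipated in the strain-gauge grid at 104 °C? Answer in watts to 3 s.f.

ρ = 1.59×10^-6 Ω·cm = 1.59×10^-8 Ω·m
A = πr² = π(2.3700e-04 m)² = 1.765e-07 m²
R₍20₎ = ρL/A = (1.59×10^-8)(2.2)/(1.765e-07) = 0.1982 Ω
R₍104₎ = R₍20₎(1 + αΔT) = 0.1982 × (1 + 0.0042×84) = 0.2682 Ω
P = I²R = (0.0104)² × 0.2682 = 2.90×10^-5 W

2.90×10^-5 W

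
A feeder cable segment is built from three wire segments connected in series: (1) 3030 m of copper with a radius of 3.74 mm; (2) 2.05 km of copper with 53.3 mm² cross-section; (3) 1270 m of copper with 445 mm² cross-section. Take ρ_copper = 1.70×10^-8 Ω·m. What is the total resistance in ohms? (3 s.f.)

1.87 Ω

Seg 1: A = πr² = π(3.7400e-03 m)² = 4.394e-05 m²
R_1 = (1.70×10^-8)(3030)/(4.394e-05) = 1.172 Ω
Seg 2: A = 53.3 mm² = 5.330e-05 m²
R_2 = (1.70×10^-8)(2050)/(5.330e-05) = 0.6538 Ω
Seg 3: A = 445 mm² = 4.450e-04 m²
R_3 = (1.70×10^-8)(1270)/(4.450e-04) = 0.04852 Ω
R_total = R_1 + R_2 + R_3 = 1.87 Ω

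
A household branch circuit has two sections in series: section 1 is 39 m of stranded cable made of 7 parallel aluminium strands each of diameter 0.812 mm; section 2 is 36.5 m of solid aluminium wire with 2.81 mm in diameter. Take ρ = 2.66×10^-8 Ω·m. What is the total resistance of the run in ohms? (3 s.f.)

0.443 Ω

Section 1: A_strand = π(4.0600e-04)² = 5.178e-07 m²; R₁ = ρL/(N·A_s) = (2.66×10^-8)(39)/(7×5.178e-07) = 0.2862 Ω
Section 2: A = π(d/2)² = π(1.4050e-03 m)² = 6.202e-06 m²
R₂ = (2.66×10^-8)(36.5)/(6.202e-06) = 0.1566 Ω
R = R₁ + R₂ = 0.443 Ω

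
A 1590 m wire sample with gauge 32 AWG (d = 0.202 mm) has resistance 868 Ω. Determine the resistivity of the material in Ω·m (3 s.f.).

A = π(0.202/2 mm)² = π(1.0100e-04 m)² = 3.205e-08 m²
ρ = RA/L = (868)(3.205e-08)/(1590) = 1.75×10^-8 Ω·m

1.75×10^-8 Ω·m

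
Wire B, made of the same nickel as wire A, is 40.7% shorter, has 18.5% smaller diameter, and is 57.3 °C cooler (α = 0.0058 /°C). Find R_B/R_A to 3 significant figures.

R ∝ ρL/d² with ρ ∝ (1+αΔT), so R_B/R_A = (1 − 40.7/100) × (1 − 18.5/100)⁻² × (1 − 0.0058×57.3)
= 0.593 × 1.506 × 0.6677 = 0.596

0.596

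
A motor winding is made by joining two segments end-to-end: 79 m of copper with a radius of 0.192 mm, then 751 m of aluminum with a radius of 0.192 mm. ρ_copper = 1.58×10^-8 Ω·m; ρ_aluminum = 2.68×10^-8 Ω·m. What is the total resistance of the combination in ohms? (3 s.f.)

Segment 1: A = πr² = π(1.9200e-04 m)² = 1.158e-07 m²
R₁ = ρL/A = (1.58×10^-8)(79)/(1.158e-07) = 10.78 Ω
R₂ = (2.68×10^-8)(751)/(1.158e-07) = 173.8 Ω
R = R₁ + R₂ = 185 Ω

185 Ω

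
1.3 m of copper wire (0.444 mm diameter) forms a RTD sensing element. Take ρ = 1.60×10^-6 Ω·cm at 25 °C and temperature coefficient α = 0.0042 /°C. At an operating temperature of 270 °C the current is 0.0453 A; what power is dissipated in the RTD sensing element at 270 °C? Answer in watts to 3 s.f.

ρ = 1.60×10^-6 Ω·cm = 1.60×10^-8 Ω·m
A = π(d/2)² = π(2.2200e-04 m)² = 1.548e-07 m²
R₍25₎ = ρL/A = (1.60×10^-8)(1.3)/(1.548e-07) = 0.1343 Ω
R₍270₎ = R₍25₎(1 + αΔT) = 0.1343 × (1 + 0.0042×245) = 0.2726 Ω
P = I²R = (0.0453)² × 0.2726 = 5.59×10^-4 W

5.59×10^-4 W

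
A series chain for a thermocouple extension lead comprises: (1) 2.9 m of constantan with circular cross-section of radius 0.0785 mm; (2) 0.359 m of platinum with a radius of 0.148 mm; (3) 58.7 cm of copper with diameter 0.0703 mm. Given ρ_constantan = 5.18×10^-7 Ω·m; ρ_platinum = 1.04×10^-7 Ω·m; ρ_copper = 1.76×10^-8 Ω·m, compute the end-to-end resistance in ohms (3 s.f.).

Seg 1: A = πr² = π(7.8500e-05 m)² = 1.936e-08 m²
R_1 = (5.18×10^-7)(2.9)/(1.936e-08) = 77.6 Ω
Seg 2: A = πr² = π(1.4800e-04 m)² = 6.881e-08 m²
R_2 = (1.04×10^-7)(0.359)/(6.881e-08) = 0.5426 Ω
Seg 3: A = π(d/2)² = π(3.5150e-05 m)² = 3.882e-09 m²
R_3 = (1.76×10^-8)(0.587)/(3.882e-09) = 2.662 Ω
R_total = R_1 + R_2 + R_3 = 80.8 Ω

80.8 Ω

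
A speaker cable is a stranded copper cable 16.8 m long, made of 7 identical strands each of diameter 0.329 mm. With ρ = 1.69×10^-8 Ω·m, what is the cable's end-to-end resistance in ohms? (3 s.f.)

0.477 Ω

A_strand = π(1.6450e-04 m)² = 8.501e-08 m²
R_strand = ρL/A = (1.69×10^-8)(16.8)/(8.501e-08) = 3.34 Ω
R_total = R_strand/N = 3.34/7 = 0.477 Ω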